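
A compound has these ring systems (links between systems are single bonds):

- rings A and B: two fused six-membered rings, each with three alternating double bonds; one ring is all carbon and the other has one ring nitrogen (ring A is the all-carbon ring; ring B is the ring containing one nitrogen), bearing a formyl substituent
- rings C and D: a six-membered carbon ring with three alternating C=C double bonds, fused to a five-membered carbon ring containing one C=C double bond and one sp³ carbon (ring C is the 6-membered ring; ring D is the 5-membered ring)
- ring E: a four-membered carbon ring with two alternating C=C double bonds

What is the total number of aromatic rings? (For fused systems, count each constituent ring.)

Rings A and B form a fused bicyclic system (with one nitrogen) with 10 sp² atoms and 10 π electrons from ring double bonds. 10 = 4(2)+2, so the system is aromatic and both rings count as aromatic (quinoline).
Ring C is fully conjugated (every ring atom contributes a p orbital); 3 ring double bonds give 6 π electrons. That satisfies 4n+2 with n=1, so ring C is aromatic (benzene ring).
Ring D has one sp³ carbon, so it is not fully conjugated — not aromatic (cyclopentene ring).
Ring E has only sp² ring atoms; a planar conformation would have a fully conjugated π system of 4 electrons. But 4 = 4(1), which is 4n not 4n+2, so ring E is not aromatic (cyclobutadiene) — cyclobutadiene is antiaromatic and distorts to a rectangle.
Aromatic: A, B, C. Total: 3.

3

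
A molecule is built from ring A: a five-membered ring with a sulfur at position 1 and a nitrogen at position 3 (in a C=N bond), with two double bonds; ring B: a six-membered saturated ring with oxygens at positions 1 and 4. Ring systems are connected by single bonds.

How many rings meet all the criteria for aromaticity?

1

Ring A is fully conjugated (every ring atom contributes a p orbital); 2 ring double bonds (4 π electrons) plus a heteroatom lone pair (2) give 6 π electrons. 6 = 4(1)+2, so ring A is aromatic (thiazole).
Ring B has only sp³ atoms, so it is not fully conjugated — not aromatic (1,4-dioxane).
Aromatic: A. Total: 1.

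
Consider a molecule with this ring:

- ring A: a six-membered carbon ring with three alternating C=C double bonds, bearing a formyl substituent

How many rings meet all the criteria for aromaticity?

1

Ring A is planar and fully conjugated; 3 ring double bonds give 6 π electrons. That satisfies 4n+2 with n=1, so ring A is aromatic (benzene).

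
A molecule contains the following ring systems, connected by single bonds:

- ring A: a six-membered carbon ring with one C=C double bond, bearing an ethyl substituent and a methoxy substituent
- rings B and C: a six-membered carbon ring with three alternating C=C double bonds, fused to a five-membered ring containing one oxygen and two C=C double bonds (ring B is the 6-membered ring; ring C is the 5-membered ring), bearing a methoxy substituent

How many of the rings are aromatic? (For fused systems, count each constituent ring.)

Ring A has four sp³ carbons, so it is not fully conjugated — not aromatic (cyclohexene).
Rings B and C form a fused bicyclic system (with one oxygen) with 9 sp² atoms and 10 π electrons from ring double bonds plus a heteroatom lone pair. 10 = 4(2)+2, so the system is aromatic and both rings count as aromatic (benzofuran).
Aromatic: B, C. Total: 2.

2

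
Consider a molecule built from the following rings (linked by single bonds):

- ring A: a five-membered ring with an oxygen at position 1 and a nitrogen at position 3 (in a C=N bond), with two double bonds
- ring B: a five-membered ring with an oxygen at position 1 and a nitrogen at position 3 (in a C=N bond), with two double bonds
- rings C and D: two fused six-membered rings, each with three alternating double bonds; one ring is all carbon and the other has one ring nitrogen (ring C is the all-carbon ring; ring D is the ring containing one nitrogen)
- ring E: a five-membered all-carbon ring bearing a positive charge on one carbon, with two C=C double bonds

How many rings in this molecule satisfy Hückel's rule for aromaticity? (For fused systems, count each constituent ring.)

4

Ring A is fully conjugated (every ring atom contributes a p orbital); 2 ring double bonds (4 π electrons) plus a heteroatom lone pair (2) give 6 π electrons. That satisfies 4n+2 with n=1, so ring A is aromatic (oxazole).
Ring B is planar and fully conjugated; 2 ring double bonds (4 π electrons) plus a heteroatom lone pair (2) give 6 π electrons. That satisfies 4n+2 with n=1, so ring B is aromatic (oxazole).
Rings C and D form a fused bicyclic system (with one nitrogen) with 10 sp² atoms and 10 π electrons from ring double bonds. 10 = 4(2)+2, so the system is aromatic and both rings count as aromatic (quinoline).
Ring E has only sp² ring atoms; a planar conformation would have a fully conjugated π system of 4 electrons. But 4 = 4(1), which is 4n not 4n+2, so ring E is not aromatic (cyclopentadienyl cation).
Aromatic: A, B, C, D. Total: 4.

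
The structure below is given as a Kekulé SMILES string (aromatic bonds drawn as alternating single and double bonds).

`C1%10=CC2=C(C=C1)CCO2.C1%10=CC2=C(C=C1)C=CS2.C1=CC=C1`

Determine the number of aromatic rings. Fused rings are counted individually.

The SMILES encodes a six-membered carbon ring with three alternating C=C double bonds, fused to a five-membered ring containing one oxygen and two sp³ carbons; a six-membered carbon ring with three alternating C=C double bonds, fused to a five-membered ring containing one sulfur and two C=C double bonds; a four-membered carbon ring with two alternating C=C double bonds.
The 6-membered ring has a continuous p-orbital overlap around the ring; 3 ring double bonds give 6 π electrons. That satisfies 4n+2 with n=1, so it is aromatic (benzene ring).
The 5-membered ring with one oxygen has two sp³ carbons, so it is not fully conjugated — not aromatic (oxolane ring).
The fused 6/5-membered bicyclic (with one sulfur) is a single π system with 9 sp² atoms and 10 π electrons from ring double bonds plus a heteroatom lone pair. 10 = 4(2)+2, so the system is aromatic and both rings count as aromatic (benzothiophene).
The 4-membered ring has only sp² ring atoms; a planar conformation would have a fully conjugated π system of 4 electrons. But 4 = 4(1), which is 4n not 4n+2, so it is not aromatic (cyclobutadiene) — cyclobutadiene is antiaromatic and distorts to a rectangle.
3 of the 5 rings are aromatic. Total: 3.

3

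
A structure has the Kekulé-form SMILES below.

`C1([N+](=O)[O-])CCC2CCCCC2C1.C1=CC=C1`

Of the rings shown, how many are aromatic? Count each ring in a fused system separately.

0

The SMILES encodes two fused six-membered saturated carbon rings; a four-membered carbon ring with two alternating C=C double bonds.
The 6-membered ring has only sp³ atoms, so it is not fully conjugated — not aromatic (cyclohexane ring).
The second 6-membered ring has only sp³ atoms, so it is not fully conjugated — not aromatic (cyclohexane ring).
The 4-membered ring has only sp² ring atoms; a planar conformation would have a fully conjugated π system of 4 electrons. But 4 = 4(1), which is 4n not 4n+2, so it is not aromatic (cyclobutadiene) — cyclobutadiene is antiaromatic and distorts to a rectangle.
None of the rings are aromatic. Total: 0.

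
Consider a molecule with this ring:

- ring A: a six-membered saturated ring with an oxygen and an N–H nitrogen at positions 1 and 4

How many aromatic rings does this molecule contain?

Ring A has only sp³ atoms, so it is not fully conjugated — not aromatic (morpholine).

0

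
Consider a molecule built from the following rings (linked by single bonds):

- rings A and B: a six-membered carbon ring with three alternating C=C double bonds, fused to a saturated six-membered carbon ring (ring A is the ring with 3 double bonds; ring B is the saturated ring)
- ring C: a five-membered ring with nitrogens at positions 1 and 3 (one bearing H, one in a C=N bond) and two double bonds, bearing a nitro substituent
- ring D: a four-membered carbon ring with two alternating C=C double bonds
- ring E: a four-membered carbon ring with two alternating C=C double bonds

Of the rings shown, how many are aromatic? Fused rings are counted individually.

Ring A is fully conjugated (every ring atom contributes a p orbital); 3 ring double bonds give 6 π electrons. 6 = 4(1)+2, so ring A is aromatic (benzene ring).
Ring B has four sp³ carbons, so it is not fully conjugated — not aromatic (cyclohexane ring).
Ring C is planar and fully conjugated; 2 ring double bonds (4 π electrons) plus a heteroatom lone pair (2) give 6 π electrons. 6 = 4(1)+2, so ring C is aromatic (imidazole).
Ring D has only sp² ring atoms; a planar conformation would have a fully conjugated π system of 4 electrons. But 4 = 4(1), which is 4n not 4n+2, so ring D is not aromatic (cyclobutadiene) — cyclobutadiene is antiaromatic and distorts to a rectangle.
Ring E has only sp² ring atoms; a planar conformation would have a fully conjugated π system of 4 electrons. But 4 = 4(1), which is 4n not 4n+2, so ring E is not aromatic (cyclobutadiene) — cyclobutadiene is antiaromatic and distorts to a rectangle.
Aromatic: A, C. Total: 2.

2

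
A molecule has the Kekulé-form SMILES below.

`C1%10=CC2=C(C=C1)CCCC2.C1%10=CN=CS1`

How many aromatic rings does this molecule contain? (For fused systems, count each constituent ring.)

2

The SMILES encodes a six-membered carbon ring with three alternating C=C double bonds, fused to a saturated six-membered carbon ring; a five-membered ring with a sulfur at position 1 and a nitrogen at position 3 (in a C=N bond), with two double bonds.
The 6-membered ring is planar and fully conjugated; 3 ring double bonds give 6 π electrons. That satisfies 4n+2 with n=1, so it is aromatic (benzene ring).
The second 6-membered ring has four sp³ carbons, so it is not fully conjugated — not aromatic (cyclohexane ring).
The 5-membered ring with one sulfur and one =N– has a continuous p-orbital overlap around the ring; 2 ring double bonds (4 π electrons) plus a heteroatom lone pair (2) give 6 π electrons. Since 6 = 4n+2 (n=1), it is aromatic (thiazole).
2 of the 3 rings are aromatic. Total: 2.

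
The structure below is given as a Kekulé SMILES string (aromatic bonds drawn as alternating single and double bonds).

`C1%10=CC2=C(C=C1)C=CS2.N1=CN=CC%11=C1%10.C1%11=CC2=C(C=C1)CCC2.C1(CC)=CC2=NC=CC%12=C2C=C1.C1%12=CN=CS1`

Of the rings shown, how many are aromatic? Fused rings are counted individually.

The SMILES encodes a six-membered carbon ring with three alternating C=C double bonds, fused to a five-membered ring containing one sulfur and two C=C double bonds; a six-membered ring with nitrogens at positions 1 and 3 and three alternating double bonds; a six-membered carbon ring with three alternating C=C double bonds, fused to a saturated five-membered carbon ring; two fused six-membered rings, each with three alternating double bonds; one ring is all carbon and the other has one ring nitrogen; a five-membered ring with a sulfur at position 1 and a nitrogen at position 3 (in a C=N bond), with two double bonds.
The fused 6/5-membered bicyclic (with one sulfur) is a single π system with 9 sp² atoms and 10 π electrons from ring double bonds plus a heteroatom lone pair. 10 = 4(2)+2, so the system is aromatic and both rings count as aromatic (benzothiophene).
The 6-membered ring with two nitrogens (1,3) is fully conjugated (every ring atom contributes a p orbital); 3 ring double bonds give 6 π electrons. Since 6 = 4n+2 (n=1), it is aromatic (pyrimidine).
The 6-membered ring is planar and fully conjugated; 3 ring double bonds give 6 π electrons. That satisfies 4n+2 with n=1, so it is aromatic (benzene ring).
The 5-membered ring has three sp³ carbons, so it is not fully conjugated — not aromatic (cyclopentane ring).
The fused 6/6-membered bicyclic (with one nitrogen) is a single π system with 10 sp² atoms and 10 π electrons from ring double bonds. 10 = 4(2)+2, so the system is aromatic and both rings count as aromatic (quinoline).
The 5-membered ring with one sulfur and one =N– is planar and fully conjugated; 2 ring double bonds (4 π electrons) plus a heteroatom lone pair (2) give 6 π electrons. 6 = 4(1)+2, so it is aromatic (thiazole).
7 of the 8 rings are aromatic. Total: 7.

7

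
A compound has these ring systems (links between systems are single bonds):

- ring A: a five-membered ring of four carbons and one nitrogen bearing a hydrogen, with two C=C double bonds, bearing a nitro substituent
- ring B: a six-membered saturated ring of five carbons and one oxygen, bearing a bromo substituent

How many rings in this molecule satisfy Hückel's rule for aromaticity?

1

Ring A is planar and fully conjugated; 2 ring double bonds (4 π electrons) plus a heteroatom lone pair (2) give 6 π electrons. 6 = 4(1)+2, so ring A is aromatic (pyrrole).
Ring B has only sp³ atoms, so it is not fully conjugated — not aromatic (tetrahydropyran).
Aromatic: A. Total: 1.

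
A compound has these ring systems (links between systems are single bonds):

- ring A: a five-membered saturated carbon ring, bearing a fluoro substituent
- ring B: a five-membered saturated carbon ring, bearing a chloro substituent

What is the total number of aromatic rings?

Ring A has only sp³ atoms, so it is not fully conjugated — not aromatic (cyclopentane).
Ring B has only sp³ atoms, so it is not fully conjugated — not aromatic (cyclopentane).
No ring is aromatic. Total: 0.

0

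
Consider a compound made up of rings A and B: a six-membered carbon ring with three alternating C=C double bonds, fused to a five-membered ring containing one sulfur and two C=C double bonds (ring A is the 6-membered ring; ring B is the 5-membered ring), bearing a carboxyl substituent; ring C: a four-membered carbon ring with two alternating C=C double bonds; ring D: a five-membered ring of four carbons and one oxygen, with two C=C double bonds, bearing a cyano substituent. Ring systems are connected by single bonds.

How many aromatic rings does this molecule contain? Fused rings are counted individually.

Rings A and B form a fused bicyclic system (with one sulfur) with 9 sp² atoms and 10 π electrons from ring double bonds plus a heteroatom lone pair. 10 = 4(2)+2, so the system is aromatic and both rings count as aromatic (benzothiophene).
Ring C has only sp² ring atoms; a planar conformation would have a fully conjugated π system of 4 electrons. But 4 = 4(1), which is 4n not 4n+2, so ring C is not aromatic (cyclobutadiene) — cyclobutadiene is antiaromatic and distorts to a rectangle.
Ring D is planar and fully conjugated; 2 ring double bonds (4 π electrons) plus a heteroatom lone pair (2) give 6 π electrons. 6 = 4(1)+2, so ring D is aromatic (furan).
Aromatic: A, B, D. Total: 3.

3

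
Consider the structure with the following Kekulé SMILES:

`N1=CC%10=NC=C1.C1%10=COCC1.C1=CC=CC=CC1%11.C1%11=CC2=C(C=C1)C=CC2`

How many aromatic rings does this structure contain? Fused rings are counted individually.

2

The SMILES encodes a six-membered ring with nitrogens at positions 1 and 4 and three alternating double bonds; a five-membered ring of four carbons and one oxygen, with one C=C double bond and two sp³ carbons; a seven-membered carbon ring with three C=C double bonds and one sp³ carbon; a six-membered carbon ring with three alternating C=C double bonds, fused to a five-membered carbon ring containing one C=C double bond and one sp³ carbon.
The 6-membered ring with two nitrogens (1,4) is fully conjugated (every ring atom contributes a p orbital); 3 ring double bonds give 6 π electrons. 6 = 4(1)+2, so it is aromatic (pyrazine).
The 5-membered ring with one oxygen has two sp³ carbons, so it is not fully conjugated — not aromatic (2,3-dihydrofuran).
The 7-membered ring has one sp³ carbon, so it is not fully conjugated — not aromatic (cycloheptatriene).
The 6-membered ring has a continuous p-orbital overlap around the ring; 3 ring double bonds give 6 π electrons. That satisfies 4n+2 with n=1, so it is aromatic (benzene ring).
The 5-membered ring has one sp³ carbon, so it is not fully conjugated — not aromatic (cyclopentene ring).
2 of the 5 rings are aromatic. Total: 2.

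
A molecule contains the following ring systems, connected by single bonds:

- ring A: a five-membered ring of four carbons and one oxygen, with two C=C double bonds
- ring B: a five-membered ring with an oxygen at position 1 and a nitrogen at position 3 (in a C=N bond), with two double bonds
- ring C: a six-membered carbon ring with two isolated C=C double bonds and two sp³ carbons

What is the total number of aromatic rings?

2

Ring A is fully conjugated (every ring atom contributes a p orbital); 2 ring double bonds (4 π electrons) plus a heteroatom lone pair (2) give 6 π electrons. 6 = 4(1)+2, so ring A is aromatic (furan).
Ring B has a continuous p-orbital overlap around the ring; 2 ring double bonds (4 π electrons) plus a heteroatom lone pair (2) give 6 π electrons. That satisfies 4n+2 with n=1, so ring B is aromatic (oxazole).
Ring C has two sp³ carbons, so it is not fully conjugated — not aromatic (1,4-cyclohexadiene).
Aromatic: A, B. Total: 2.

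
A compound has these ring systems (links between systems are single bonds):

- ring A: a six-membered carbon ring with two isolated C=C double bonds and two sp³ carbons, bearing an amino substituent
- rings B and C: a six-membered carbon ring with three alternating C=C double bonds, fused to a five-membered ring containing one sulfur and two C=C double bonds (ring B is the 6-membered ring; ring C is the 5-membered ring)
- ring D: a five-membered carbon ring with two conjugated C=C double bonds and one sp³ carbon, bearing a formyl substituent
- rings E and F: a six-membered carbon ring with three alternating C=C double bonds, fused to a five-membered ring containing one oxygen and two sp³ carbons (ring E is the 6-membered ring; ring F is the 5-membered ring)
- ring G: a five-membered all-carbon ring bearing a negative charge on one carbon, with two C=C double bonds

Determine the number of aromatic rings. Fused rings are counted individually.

4

Ring A has two sp³ carbons, so it is not fully conjugated — not aromatic (1,4-cyclohexadiene).
Rings B and C form a fused bicyclic system (with one sulfur) with 9 sp² atoms and 10 π electrons from ring double bonds plus a heteroatom lone pair. 10 = 4(2)+2, so the system is aromatic and both rings count as aromatic (benzothiophene).
Ring D has one sp³ carbon, so it is not fully conjugated — not aromatic (cyclopentadiene).
Ring E is fully conjugated (every ring atom contributes a p orbital); 3 ring double bonds give 6 π electrons. Since 6 = 4n+2 (n=1), ring E is aromatic (benzene ring).
Ring F has two sp³ carbons, so it is not fully conjugated — not aromatic (oxolane ring).
Ring G is planar and fully conjugated; 2 ring double bonds (4 π electrons) plus the carbanion lone pair (2) give 6 π electrons. That satisfies 4n+2 with n=1, so ring G is aromatic (cyclopentadienyl anion).
Aromatic: B, C, E, G. Total: 4.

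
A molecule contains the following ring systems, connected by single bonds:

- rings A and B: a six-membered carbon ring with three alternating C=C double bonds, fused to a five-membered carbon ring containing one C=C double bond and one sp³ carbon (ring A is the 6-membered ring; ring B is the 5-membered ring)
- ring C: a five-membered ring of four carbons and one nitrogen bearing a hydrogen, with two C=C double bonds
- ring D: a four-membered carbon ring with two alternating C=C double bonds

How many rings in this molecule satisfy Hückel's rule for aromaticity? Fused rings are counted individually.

Ring A is fully conjugated (every ring atom contributes a p orbital); 3 ring double bonds give 6 π electrons. Since 6 = 4n+2 (n=1), ring A is aromatic (benzene ring).
Ring B has one sp³ carbon, so it is not fully conjugated — not aromatic (cyclopentene ring).
Ring C is planar and fully conjugated; 2 ring double bonds (4 π electrons) plus a heteroatom lone pair (2) give 6 π electrons. 6 = 4(1)+2, so ring C is aromatic (pyrrole).
Ring D has only sp² ring atoms; a planar conformation would have a fully conjugated π system of 4 electrons. But 4 = 4(1), which is 4n not 4n+2, so ring D is not aromatic (cyclobutadiene) — cyclobutadiene is antiaromatic and distorts to a rectangle.
Aromatic: A, C. Total: 2.

2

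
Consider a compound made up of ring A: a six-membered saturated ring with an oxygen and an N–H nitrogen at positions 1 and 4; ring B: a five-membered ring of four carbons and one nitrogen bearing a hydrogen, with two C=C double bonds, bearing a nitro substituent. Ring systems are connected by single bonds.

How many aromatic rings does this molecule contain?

Ring A has only sp³ atoms, so it is not fully conjugated — not aromatic (morpholine).
Ring B is planar and fully conjugated; 2 ring double bonds (4 π electrons) plus a heteroatom lone pair (2) give 6 π electrons. That satisfies 4n+2 with n=1, so ring B is aromatic (pyrrole).
Aromatic: B. Total: 1.

1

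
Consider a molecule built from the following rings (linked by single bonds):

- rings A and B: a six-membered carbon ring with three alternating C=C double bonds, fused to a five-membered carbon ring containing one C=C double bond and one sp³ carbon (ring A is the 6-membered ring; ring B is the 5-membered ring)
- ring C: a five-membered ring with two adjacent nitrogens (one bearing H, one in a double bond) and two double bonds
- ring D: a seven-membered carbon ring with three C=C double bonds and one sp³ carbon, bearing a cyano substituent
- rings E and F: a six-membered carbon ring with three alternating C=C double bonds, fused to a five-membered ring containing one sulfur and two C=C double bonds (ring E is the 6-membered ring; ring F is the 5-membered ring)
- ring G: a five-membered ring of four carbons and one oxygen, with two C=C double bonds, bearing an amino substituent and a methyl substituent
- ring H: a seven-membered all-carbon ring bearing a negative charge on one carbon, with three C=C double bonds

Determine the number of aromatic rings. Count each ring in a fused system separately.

Ring A is fully conjugated (every ring atom contributes a p orbital); 3 ring double bonds give 6 π electrons. That satisfies 4n+2 with n=1, so ring A is aromatic (benzene ring).
Ring B has one sp³ carbon, so it is not fully conjugated — not aromatic (cyclopentene ring).
Ring C has a continuous p-orbital overlap around the ring; 2 ring double bonds (4 π electrons) plus a heteroatom lone pair (2) give 6 π electrons. 6 = 4(1)+2, so ring C is aromatic (pyrazole).
Ring D has one sp³ carbon, so it is not fully conjugated — not aromatic (cycloheptatriene).
Rings E and F form a fused bicyclic system (with one sulfur) with 9 sp² atoms and 10 π electrons from ring double bonds plus a heteroatom lone pair. 10 = 4(2)+2, so the system is aromatic and both rings count as aromatic (benzothiophene).
Ring G has a continuous p-orbital overlap around the ring; 2 ring double bonds (4 π electrons) plus a heteroatom lone pair (2) give 6 π electrons. Since 6 = 4n+2 (n=1), ring G is aromatic (furan).
Ring H has only sp² ring atoms; a planar conformation would have a fully conjugated π system of 8 electrons. But 8 = 4(2), which is 4n not 4n+2, so ring H is not aromatic (cycloheptatrienyl anion).
Aromatic: A, C, E, F, G. Total: 5.

5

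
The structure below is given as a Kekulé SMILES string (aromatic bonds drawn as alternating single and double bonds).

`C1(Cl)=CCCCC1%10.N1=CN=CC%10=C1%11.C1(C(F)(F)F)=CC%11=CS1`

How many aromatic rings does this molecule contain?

The SMILES encodes a six-membered carbon ring with one C=C double bond; a six-membered ring with nitrogens at positions 1 and 3 and three alternating double bonds; a five-membered ring of four carbons and one sulfur, with two C=C double bonds.
The 6-membered ring has four sp³ carbons, so it is not fully conjugated — not aromatic (cyclohexene).
The 6-membered ring with two nitrogens (1,3) is planar and fully conjugated; 3 ring double bonds give 6 π electrons. That satisfies 4n+2 with n=1, so it is aromatic (pyrimidine).
The 5-membered ring with one sulfur has a continuous p-orbital overlap around the ring; 2 ring double bonds (4 π electrons) plus a heteroatom lone pair (2) give 6 π electrons. Since 6 = 4n+2 (n=1), it is aromatic (thiophene).
2 of the 3 rings are aromatic. Total: 2.

2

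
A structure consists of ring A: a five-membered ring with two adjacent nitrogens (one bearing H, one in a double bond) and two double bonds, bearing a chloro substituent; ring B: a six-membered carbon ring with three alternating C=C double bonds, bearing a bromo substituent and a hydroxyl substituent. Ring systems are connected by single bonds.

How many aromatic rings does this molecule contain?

Ring A is planar and fully conjugated; 2 ring double bonds (4 π electrons) plus a heteroatom lone pair (2) give 6 π electrons. That satisfies 4n+2 with n=1, so ring A is aromatic (pyrazole).
Ring B is fully conjugated (every ring atom contributes a p orbital); 3 ring double bonds give 6 π electrons. That satisfies 4n+2 with n=1, so ring B is aromatic (benzene).
Aromatic: A, B. Total: 2.

2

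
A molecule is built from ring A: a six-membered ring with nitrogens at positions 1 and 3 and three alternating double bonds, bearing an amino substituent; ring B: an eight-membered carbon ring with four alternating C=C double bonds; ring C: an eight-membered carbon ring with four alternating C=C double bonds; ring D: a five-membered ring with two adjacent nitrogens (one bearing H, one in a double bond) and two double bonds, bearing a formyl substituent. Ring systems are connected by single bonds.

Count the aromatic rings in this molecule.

2

Ring A is fully conjugated (every ring atom contributes a p orbital); 3 ring double bonds give 6 π electrons. Since 6 = 4n+2 (n=1), ring A is aromatic (pyrimidine).
Ring B has only sp² ring atoms; a planar conformation would have a fully conjugated π system of 8 electrons. But 8 = 4(2), which is 4n not 4n+2, so ring B is not aromatic (cyclooctatetraene) — cyclooctatetraene distorts into a non-planar tub to avoid antiaromaticity.
Ring C has only sp² ring atoms; a planar conformation would have a fully conjugated π system of 8 electrons. But 8 = 4(2), which is 4n not 4n+2, so ring C is not aromatic (cyclooctatetraene) — cyclooctatetraene distorts into a non-planar tub to avoid antiaromaticity.
Ring D is fully conjugated (every ring atom contributes a p orbital); 2 ring double bonds (4 π electrons) plus a heteroatom lone pair (2) give 6 π electrons. 6 = 4(1)+2, so ring D is aromatic (pyrazole).
Aromatic: A, D. Total: 2.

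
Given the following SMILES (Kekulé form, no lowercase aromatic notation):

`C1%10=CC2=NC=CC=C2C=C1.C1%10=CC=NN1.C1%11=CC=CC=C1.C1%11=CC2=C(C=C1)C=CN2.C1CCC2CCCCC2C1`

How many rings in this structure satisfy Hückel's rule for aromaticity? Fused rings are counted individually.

The SMILES encodes two fused six-membered rings, each with three alternating double bonds; one ring is all carbon and the other has one ring nitrogen; a five-membered ring with two adjacent nitrogens (one bearing H, one in a double bond) and two double bonds; a six-membered carbon ring with three alternating C=C double bonds; a six-membered carbon ring with three alternating C=C double bonds, fused to a five-membered ring containing one N–H nitrogen and two C=C double bonds; two fused six-membered saturated carbon rings.
The fused 6/6-membered bicyclic (with one nitrogen) is a single π system with 10 sp² atoms and 10 π electrons from ring double bonds. 10 = 4(2)+2, so the system is aromatic and both rings count as aromatic (quinoline).
The 5-membered ring with two adjacent nitrogens (one N–H, one =N–) has a continuous p-orbital overlap around the ring; 2 ring double bonds (4 π electrons) plus a heteroatom lone pair (2) give 6 π electrons. Since 6 = 4n+2 (n=1), it is aromatic (pyrazole).
The 6-membered ring is planar and fully conjugated; 3 ring double bonds give 6 π electrons. 6 = 4(1)+2, so it is aromatic (benzene).
The fused 6/5-membered bicyclic (with one N–H) is a single π system with 9 sp² atoms and 10 π electrons from ring double bonds plus a heteroatom lone pair. 10 = 4(2)+2, so the system is aromatic and both rings count as aromatic (indole).
The second 6-membered ring has only sp³ atoms, so it is not fully conjugated — not aromatic (cyclohexane ring).
The third 6-membered ring has only sp³ atoms, so it is not fully conjugated — not aromatic (cyclohexane ring).
6 of the 8 rings are aromatic. Total: 6.

6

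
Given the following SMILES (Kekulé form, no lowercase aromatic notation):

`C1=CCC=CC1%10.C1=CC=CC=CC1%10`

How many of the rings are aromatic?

0

The SMILES encodes a six-membered carbon ring with two isolated C=C double bonds and two sp³ carbons; a seven-membered carbon ring with three C=C double bonds and one sp³ carbon.
The 6-membered ring has two sp³ carbons, so it is not fully conjugated — not aromatic (1,4-cyclohexadiene).
The 7-membered ring has one sp³ carbon, so it is not fully conjugated — not aromatic (cycloheptatriene).
None of the rings are aromatic. Total: 0.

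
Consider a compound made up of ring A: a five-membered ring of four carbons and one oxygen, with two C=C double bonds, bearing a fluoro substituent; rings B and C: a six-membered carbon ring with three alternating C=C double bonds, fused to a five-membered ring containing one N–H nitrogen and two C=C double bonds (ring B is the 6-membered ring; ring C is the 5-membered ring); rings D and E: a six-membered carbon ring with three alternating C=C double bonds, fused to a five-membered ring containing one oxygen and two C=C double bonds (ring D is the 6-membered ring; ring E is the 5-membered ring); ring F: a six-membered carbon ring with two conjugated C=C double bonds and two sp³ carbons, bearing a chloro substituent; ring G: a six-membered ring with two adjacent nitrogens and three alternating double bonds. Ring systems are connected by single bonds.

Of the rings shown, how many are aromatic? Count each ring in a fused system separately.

Ring A is planar and fully conjugated; 2 ring double bonds (4 π electrons) plus a heteroatom lone pair (2) give 6 π electrons. Since 6 = 4n+2 (n=1), ring A is aromatic (furan).
Rings B and C form a fused bicyclic system (with one N–H) with 9 sp² atoms and 10 π electrons from ring double bonds plus a heteroatom lone pair. 10 = 4(2)+2, so the system is aromatic and both rings count as aromatic (indole).
Rings D and E form a fused bicyclic system (with one oxygen) with 9 sp² atoms and 10 π electrons from ring double bonds plus a heteroatom lone pair. 10 = 4(2)+2, so the system is aromatic and both rings count as aromatic (benzofuran).
Ring F has two sp³ carbons, so it is not fully conjugated — not aromatic (1,3-cyclohexadiene).
Ring G is fully conjugated (every ring atom contributes a p orbital); 3 ring double bonds give 6 π electrons. 6 = 4(1)+2, so ring G is aromatic (pyridazine).
Aromatic: A, B, C, D, E, G. Total: 6.

6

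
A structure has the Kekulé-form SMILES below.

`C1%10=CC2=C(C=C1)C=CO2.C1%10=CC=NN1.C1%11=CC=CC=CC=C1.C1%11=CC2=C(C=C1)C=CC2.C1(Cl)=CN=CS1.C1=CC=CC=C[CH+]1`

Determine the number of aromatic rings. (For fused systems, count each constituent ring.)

6

The SMILES encodes a six-membered carbon ring with three alternating C=C double bonds, fused to a five-membered ring containing one oxygen and two C=C double bonds; a five-membered ring with two adjacent nitrogens (one bearing H, one in a double bond) and two double bonds; an eight-membered carbon ring with four alternating C=C double bonds; a six-membered carbon ring with three alternating C=C double bonds, fused to a five-membered carbon ring containing one C=C double bond and one sp³ carbon; a five-membered ring with a sulfur at position 1 and a nitrogen at position 3 (in a C=N bond), with two double bonds; a seven-membered all-carbon ring bearing a positive charge on one carbon, with three C=C double bonds.
The fused 6/5-membered bicyclic (with one oxygen) is a single π system with 9 sp² atoms and 10 π electrons from ring double bonds plus a heteroatom lone pair. 10 = 4(2)+2, so the system is aromatic and both rings count as aromatic (benzofuran).
The 5-membered ring with two adjacent nitrogens (one N–H, one =N–) is fully conjugated (every ring atom contributes a p orbital); 2 ring double bonds (4 π electrons) plus a heteroatom lone pair (2) give 6 π electrons. 6 = 4(1)+2, so it is aromatic (pyrazole).
The 8-membered ring has only sp² ring atoms; a planar conformation would have a fully conjugated π system of 8 electrons. But 8 = 4(2), which is 4n not 4n+2, so it is not aromatic (cyclooctatetraene) — cyclooctatetraene distorts into a non-planar tub to avoid antiaromaticity.
The 6-membered ring is planar and fully conjugated; 3 ring double bonds give 6 π electrons. That satisfies 4n+2 with n=1, so it is aromatic (benzene ring).
The 5-membered ring has one sp³ carbon, so it is not fully conjugated — not aromatic (cyclopentene ring).
The 5-membered ring with one sulfur and one =N– is fully conjugated (every ring atom contributes a p orbital); 2 ring double bonds (4 π electrons) plus a heteroatom lone pair (2) give 6 π electrons. Since 6 = 4n+2 (n=1), it is aromatic (thiazole).
The 7-membered ring is planar and fully conjugated; 3 ring double bonds (6 π electrons) plus the carbocation's empty p orbital (0, but keeps the ring conjugated) give 6 π electrons. That satisfies 4n+2 with n=1, so it is aromatic (tropylium cation).
6 of the 8 rings are aromatic. Total: 6.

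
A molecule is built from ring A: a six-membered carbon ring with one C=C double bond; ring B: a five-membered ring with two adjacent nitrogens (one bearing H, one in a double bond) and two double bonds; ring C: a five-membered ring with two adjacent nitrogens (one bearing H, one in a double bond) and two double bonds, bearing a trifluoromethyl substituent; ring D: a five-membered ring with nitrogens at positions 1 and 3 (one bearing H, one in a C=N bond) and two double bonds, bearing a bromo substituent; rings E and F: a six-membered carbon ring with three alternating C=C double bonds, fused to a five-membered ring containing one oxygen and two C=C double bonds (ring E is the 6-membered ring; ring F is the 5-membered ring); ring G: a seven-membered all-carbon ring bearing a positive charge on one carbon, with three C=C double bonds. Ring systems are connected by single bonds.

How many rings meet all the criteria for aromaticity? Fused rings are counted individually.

Ring A has four sp³ carbons, so it is not fully conjugated — not aromatic (cyclohexene).
Ring B is planar and fully conjugated; 2 ring double bonds (4 π electrons) plus a heteroatom lone pair (2) give 6 π electrons. Since 6 = 4n+2 (n=1), ring B is aromatic (pyrazole).
Ring C has a continuous p-orbital overlap around the ring; 2 ring double bonds (4 π electrons) plus a heteroatom lone pair (2) give 6 π electrons. Since 6 = 4n+2 (n=1), ring C is aromatic (pyrazole).
Ring D is fully conjugated (every ring atom contributes a p orbital); 2 ring double bonds (4 π electrons) plus a heteroatom lone pair (2) give 6 π electrons. That satisfies 4n+2 with n=1, so ring D is aromatic (imidazole).
Rings E and F form a fused bicyclic system (with one oxygen) with 9 sp² atoms and 10 π electrons from ring double bonds plus a heteroatom lone pair. 10 = 4(2)+2, so the system is aromatic and both rings count as aromatic (benzofuran).
Ring G is fully conjugated (every ring atom contributes a p orbital); 3 ring double bonds (6 π electrons) plus the carbocation's empty p orbital (0, but keeps the ring conjugated) give 6 π electrons. That satisfies 4n+2 with n=1, so ring G is aromatic (tropylium cation).
Aromatic: B, C, D, E, F, G. Total: 6.

6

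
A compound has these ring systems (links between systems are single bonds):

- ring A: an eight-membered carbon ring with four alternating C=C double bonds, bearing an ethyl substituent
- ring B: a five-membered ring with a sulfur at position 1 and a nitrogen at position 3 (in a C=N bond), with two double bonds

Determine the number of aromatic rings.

1

Ring A has only sp² ring atoms; a planar conformation would have a fully conjugated π system of 8 electrons. But 8 = 4(2), which is 4n not 4n+2, so ring A is not aromatic (cyclooctatetraene) — cyclooctatetraene distorts into a non-planar tub to avoid antiaromaticity.
Ring B is fully conjugated (every ring atom contributes a p orbital); 2 ring double bonds (4 π electrons) plus a heteroatom lone pair (2) give 6 π electrons. Since 6 = 4n+2 (n=1), ring B is aromatic (thiazole).
Aromatic: B. Total: 1.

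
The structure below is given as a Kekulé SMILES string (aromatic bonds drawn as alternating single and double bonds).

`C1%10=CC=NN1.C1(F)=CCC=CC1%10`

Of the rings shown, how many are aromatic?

1

The SMILES encodes a five-membered ring with two adjacent nitrogens (one bearing H, one in a double bond) and two double bonds; a six-membered carbon ring with two isolated C=C double bonds and two sp³ carbons.
The 5-membered ring with two adjacent nitrogens (one N–H, one =N–) is planar and fully conjugated; 2 ring double bonds (4 π electrons) plus a heteroatom lone pair (2) give 6 π electrons. That satisfies 4n+2 with n=1, so it is aromatic (pyrazole).
The 6-membered ring has two sp³ carbons, so it is not fully conjugated — not aromatic (1,4-cyclohexadiene).
1 of the 2 rings is aromatic. Total: 1.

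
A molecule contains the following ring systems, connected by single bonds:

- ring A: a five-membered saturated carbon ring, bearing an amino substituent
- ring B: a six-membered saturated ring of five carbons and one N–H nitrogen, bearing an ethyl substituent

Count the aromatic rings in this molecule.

Ring A has only sp³ atoms, so it is not fully conjugated — not aromatic (cyclopentane).
Ring B has only sp³ atoms, so it is not fully conjugated — not aromatic (piperidine).
No ring is aromatic. Total: 0.

0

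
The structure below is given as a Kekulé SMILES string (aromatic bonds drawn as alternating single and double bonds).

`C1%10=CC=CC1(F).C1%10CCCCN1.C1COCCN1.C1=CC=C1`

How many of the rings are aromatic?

0

The SMILES encodes a five-membered carbon ring with two conjugated C=C double bonds and one sp³ carbon; a six-membered saturated ring of five carbons and one N–H nitrogen; a six-membered saturated ring with an oxygen and an N–H nitrogen at positions 1 and 4; a four-membered carbon ring with two alternating C=C double bonds.
The 5-membered ring has one sp³ carbon, so it is not fully conjugated — not aromatic (cyclopentadiene).
The 6-membered ring with one N–H has only sp³ atoms, so it is not fully conjugated — not aromatic (piperidine).
The 6-membered ring with one oxygen and one N–H (1,4) has only sp³ atoms, so it is not fully conjugated — not aromatic (morpholine).
The 4-membered ring has only sp² ring atoms; a planar conformation would have a fully conjugated π system of 4 electrons. But 4 = 4(1), which is 4n not 4n+2, so it is not aromatic (cyclobutadiene) — cyclobutadiene is antiaromatic and distorts to a rectangle.
None of the rings are aromatic. Total: 0.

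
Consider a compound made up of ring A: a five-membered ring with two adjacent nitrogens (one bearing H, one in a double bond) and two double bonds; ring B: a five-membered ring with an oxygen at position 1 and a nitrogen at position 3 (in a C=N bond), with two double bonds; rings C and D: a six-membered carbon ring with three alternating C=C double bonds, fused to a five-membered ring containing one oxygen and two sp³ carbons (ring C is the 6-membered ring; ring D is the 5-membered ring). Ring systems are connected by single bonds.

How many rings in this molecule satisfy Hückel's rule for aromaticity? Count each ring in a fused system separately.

Ring A has a continuous p-orbital overlap around the ring; 2 ring double bonds (4 π electrons) plus a heteroatom lone pair (2) give 6 π electrons. That satisfies 4n+2 with n=1, so ring A is aromatic (pyrazole).
Ring B is planar and fully conjugated; 2 ring double bonds (4 π electrons) plus a heteroatom lone pair (2) give 6 π electrons. Since 6 = 4n+2 (n=1), ring B is aromatic (oxazole).
Ring C has a continuous p-orbital overlap around the ring; 3 ring double bonds give 6 π electrons. Since 6 = 4n+2 (n=1), ring C is aromatic (benzene ring).
Ring D has two sp³ carbons, so it is not fully conjugated — not aromatic (oxolane ring).
Aromatic: A, B, C. Total: 3.

3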